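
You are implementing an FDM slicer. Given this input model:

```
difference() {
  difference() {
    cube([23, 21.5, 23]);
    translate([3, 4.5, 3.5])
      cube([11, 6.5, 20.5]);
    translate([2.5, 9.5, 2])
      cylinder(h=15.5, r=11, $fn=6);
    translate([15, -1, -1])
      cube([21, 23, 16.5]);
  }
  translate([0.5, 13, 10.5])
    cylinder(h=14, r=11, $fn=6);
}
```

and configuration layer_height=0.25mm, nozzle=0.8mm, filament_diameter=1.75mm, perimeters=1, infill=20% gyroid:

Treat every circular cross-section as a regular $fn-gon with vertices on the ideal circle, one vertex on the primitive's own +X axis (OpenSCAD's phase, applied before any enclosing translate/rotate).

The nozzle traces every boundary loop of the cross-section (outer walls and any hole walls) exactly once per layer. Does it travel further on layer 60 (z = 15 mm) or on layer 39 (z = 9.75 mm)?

Layer 60 (z = 15): the cube (footprint 23×21.5) is included at this height (perimeter 89.00 mm); the cube at (3, 4.5) is present — its section is the full 11×6.5 rectangle (perimeter 35.00 mm); the cylinder at (2.5, 9.5): section is a regular 6-gon, circumradius r=11 (perimeter = 2·6·11.000·sin(180°/6) = 66.00 mm); the 21×23 cube at (15, -1) contributes its full rectangle (perimeter 88.00 mm); Subtracting the remaining from the first: starting from the 23×21.5 cube, the 11×6.5 cube at (3, 4.5) lies wholly inside it (removes its full 71.50 mm² and its 35.00 mm outline becomes a hole wall); the r=11 cylinder at (2.5, 9.5) partially overlaps it — only the 144.22 mm² overlap (of its 314.37 mm²) is removed, clipping the outline; the 21×23 cube at (15, -1) partially overlaps it — only the 172.00 mm² overlap (of its 483.00 mm²) is removed, clipping the outline — boundary = 79.68 mm; the r=11 cylinder at (0.5, 13) contributes a regular 6-gon of circumradius 11 (perimeter = 2·6·11.000·sin(180°/6) = 66.00 mm); Subtracting the remaining from the first: starting from that combined region, the r=11 cylinder at (0.5, 13) partially overlaps it — only the 18.20 mm² overlap (of its 314.37 mm²) is removed, clipping the outline — boundary = 65.47 mm. So its perimeter = 65.47 mm. Layer 39 (z = 9.75): the 23×21.5 cube contributes its full rectangle (perimeter 89.00 mm); the cube at (3, 4.5) is present — its section is the full 11×6.5 rectangle (perimeter 35.00 mm); the r=11 cylinder at (2.5, 9.5) gives a regular 6-gon of circumradius 11 (constant along its height) (perimeter = 2·6·11.000·sin(180°/6) = 66.00 mm); the cube at (15, -1) (footprint 21×23) is included at this height (perimeter 88.00 mm); Taking the first minus the rest: starting from the 23×21.5 cube, the 11×6.5 cube at (3, 4.5) lies wholly inside it (removes its full 71.50 mm² and its 35.00 mm outline becomes a hole wall); the r=11 cylinder at (2.5, 9.5) partially overlaps it — only the 144.22 mm² overlap (of its 314.37 mm²) is removed, clipping the outline; the 21×23 cube at (15, -1) partially overlaps it — only the 172.00 mm² overlap (of its 483.00 mm²) is removed, clipping the outline — boundary = 79.68 mm; the cylinder at (0.5, 13) is not intersected at this z (z outside [10.5, 24.5]); After the difference (first − rest): none of the subtracted shapes is present at this height, so that combined region is unchanged — boundary = 79.68 mm. So its perimeter = 79.68 mm. Layer 39 is larger (79.68 vs 65.47 mm).

layer 39 (z = 9.75 mm)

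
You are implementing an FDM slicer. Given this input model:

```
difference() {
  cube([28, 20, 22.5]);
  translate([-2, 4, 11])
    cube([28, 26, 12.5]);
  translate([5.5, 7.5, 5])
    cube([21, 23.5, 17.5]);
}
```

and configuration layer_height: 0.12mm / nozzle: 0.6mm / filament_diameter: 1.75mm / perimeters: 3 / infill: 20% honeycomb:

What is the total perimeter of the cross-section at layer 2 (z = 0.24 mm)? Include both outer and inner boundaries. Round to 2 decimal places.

At z = 0.24 mm: the cube (footprint 28×20) is included at this height (perimeter 96.00 mm); the cube at (-2, 4) is not intersected at this z (z outside [11, 23.5]); the cube at (5.5, 7.5) is absent (z outside [5, 22.5]); Subtracting the remaining from the first: none of the subtracted shapes is present at this height, so the 28×20 cube is unchanged — boundary = 96.00 mm. Overall, the cross-section is a single solid region. Total boundary length (outer) = 96.00 mm.

96.00 mm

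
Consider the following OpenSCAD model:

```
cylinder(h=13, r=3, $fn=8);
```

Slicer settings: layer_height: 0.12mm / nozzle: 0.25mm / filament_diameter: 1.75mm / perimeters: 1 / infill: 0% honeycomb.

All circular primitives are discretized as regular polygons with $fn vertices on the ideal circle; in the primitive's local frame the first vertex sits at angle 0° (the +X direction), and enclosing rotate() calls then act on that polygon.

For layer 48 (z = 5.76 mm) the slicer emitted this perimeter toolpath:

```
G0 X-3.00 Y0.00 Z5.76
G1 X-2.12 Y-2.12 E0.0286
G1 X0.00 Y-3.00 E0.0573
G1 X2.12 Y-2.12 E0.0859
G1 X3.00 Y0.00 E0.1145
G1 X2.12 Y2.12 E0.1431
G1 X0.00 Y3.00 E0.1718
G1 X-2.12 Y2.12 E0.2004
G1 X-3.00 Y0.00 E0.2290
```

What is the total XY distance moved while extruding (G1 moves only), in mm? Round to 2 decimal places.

Sum the Euclidean lengths of each G1 segment: total = 18.36 mm.

18.36 mm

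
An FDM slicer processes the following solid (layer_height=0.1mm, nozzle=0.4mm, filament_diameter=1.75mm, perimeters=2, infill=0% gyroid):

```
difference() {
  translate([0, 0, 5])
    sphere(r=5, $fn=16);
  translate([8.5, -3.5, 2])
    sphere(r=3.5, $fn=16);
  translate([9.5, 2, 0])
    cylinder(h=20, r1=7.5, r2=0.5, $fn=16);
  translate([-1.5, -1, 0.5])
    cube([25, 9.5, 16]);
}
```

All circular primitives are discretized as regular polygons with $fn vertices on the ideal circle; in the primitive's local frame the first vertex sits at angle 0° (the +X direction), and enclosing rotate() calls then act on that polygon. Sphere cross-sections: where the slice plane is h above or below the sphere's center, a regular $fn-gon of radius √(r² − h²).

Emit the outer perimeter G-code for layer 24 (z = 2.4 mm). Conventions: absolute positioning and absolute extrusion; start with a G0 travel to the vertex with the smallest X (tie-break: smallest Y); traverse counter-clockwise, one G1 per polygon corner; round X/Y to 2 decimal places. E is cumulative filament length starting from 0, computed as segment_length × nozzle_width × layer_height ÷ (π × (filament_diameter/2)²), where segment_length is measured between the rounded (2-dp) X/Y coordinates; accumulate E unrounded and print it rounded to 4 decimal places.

At z = 2.4 mm: the sphere: section is a regular 16-gon, circumradius = √(r²−h²) = √(5²−2.6²) = 4.271; the r=3.5 sphere at (8.5, -3.5) contributes a regular 16-gon of circumradius √(3.5²−0.4²) = 3.477; the cone at (9.5, 2): at t=0.120 of its height the radius interpolates to r₁+(r₂−r₁)t = 6.660, giving a regular 16-gon of that circumradius; the cube at (-1.5, -1) (footprint 25×9.5) is included at this height; After the difference (first − rest): starting from the r=5 sphere, the r=3.5 sphere at (8.5, -3.5) misses the remaining region (no effect); the cone at (9.5, 2) partially overlaps it — only the 3.35 mm² overlap (of its 135.79 mm²) is removed, clipping the outline; the 25×9.5 cube at (-1.5, -1) partially overlaps it — only the 22.57 mm² overlap (of its 237.50 mm²) is removed, clipping the outline — 1 connected region. The outline is a single polygon with 15 vertices. Extrusion per mm of travel: 0.4 × 0.1 / (π × 0.875²) = 0.016630. Accumulating E over each segment gives final E = 0.4599.

G0 X-4.27 Y0.00 Z2.40
G1 X-3.95 Y-1.63 E0.0276
G1 X-3.02 Y-3.02 E0.0554
G1 X-1.63 Y-3.95 E0.0832
G1 X0.00 Y-4.27 E0.1109
G1 X1.63 Y-3.95 E0.1385
G1 X3.02 Y-3.02 E0.1663
G1 X3.95 Y-1.63 E0.1941
G1 X3.97 Y-1.49 E0.1965
G1 X3.65 Y-1.00 E0.2062
G1 X-1.50 Y-1.00 E0.2919
G1 X-1.50 Y3.97 E0.3745
G1 X-1.63 Y3.95 E0.3767
G1 X-3.02 Y3.02 E0.4045
G1 X-3.95 Y1.63 E0.4323
G1 X-4.27 Y0.00 E0.4599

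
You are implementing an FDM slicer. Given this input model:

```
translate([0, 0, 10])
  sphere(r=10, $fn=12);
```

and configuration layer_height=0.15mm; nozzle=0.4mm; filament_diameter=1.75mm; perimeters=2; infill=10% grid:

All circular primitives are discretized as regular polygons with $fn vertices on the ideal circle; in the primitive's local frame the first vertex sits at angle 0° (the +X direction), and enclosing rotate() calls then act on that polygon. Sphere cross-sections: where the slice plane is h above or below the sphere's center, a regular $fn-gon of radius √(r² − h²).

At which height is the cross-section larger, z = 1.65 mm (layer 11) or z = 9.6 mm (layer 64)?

layer 64 (z = 9.6 mm)

Layer 11 (z = 1.65): the sphere: section is a regular 12-gon, circumradius = √(r²−h²) = √(10²−8.35²) = 5.502 (area = (12/2)·5.502²·sin(360°/12) = 90.83 mm²). So its area = 90.83 mm². Layer 64 (z = 9.6): the sphere: section is a regular 12-gon, circumradius = √(r²−h²) = √(10²−0.4²) = 9.992 (area = (12/2)·9.992²·sin(360°/12) = 299.52 mm²). So its area = 299.52 mm². Layer 64 is larger (299.52 vs 90.83 mm²).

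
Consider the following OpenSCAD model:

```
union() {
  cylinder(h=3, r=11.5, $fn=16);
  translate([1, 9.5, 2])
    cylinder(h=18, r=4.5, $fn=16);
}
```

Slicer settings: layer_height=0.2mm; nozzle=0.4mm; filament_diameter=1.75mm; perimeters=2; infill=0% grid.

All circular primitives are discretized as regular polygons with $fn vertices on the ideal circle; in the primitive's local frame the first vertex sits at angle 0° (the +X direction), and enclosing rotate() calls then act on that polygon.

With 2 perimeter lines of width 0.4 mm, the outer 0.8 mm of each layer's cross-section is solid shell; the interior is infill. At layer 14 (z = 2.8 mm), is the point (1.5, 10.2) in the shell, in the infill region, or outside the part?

At z = 2.8 mm: the r=11.5 cylinder gives a regular 16-gon of circumradius 11.5 (constant along its height); the r=4.5 cylinder at (1, 9.5) contributes a regular 16-gon of circumradius 4.5; Merging all regions: the regions partially overlap (shared area 44.29 mm²), so overlapping operands fuse into one piece — 1 connected region. Overall, the cross-section is a single solid region. The nearest boundary edge runs (2.72, 13.66)→(4.18, 12.68); distance from the point to it = 3.55 mm. The point is inside the cross-section and 3.55 mm from the nearest boundary — more than the 0.8 mm shell width (2 × 0.4), so it's in the infill interior.

infill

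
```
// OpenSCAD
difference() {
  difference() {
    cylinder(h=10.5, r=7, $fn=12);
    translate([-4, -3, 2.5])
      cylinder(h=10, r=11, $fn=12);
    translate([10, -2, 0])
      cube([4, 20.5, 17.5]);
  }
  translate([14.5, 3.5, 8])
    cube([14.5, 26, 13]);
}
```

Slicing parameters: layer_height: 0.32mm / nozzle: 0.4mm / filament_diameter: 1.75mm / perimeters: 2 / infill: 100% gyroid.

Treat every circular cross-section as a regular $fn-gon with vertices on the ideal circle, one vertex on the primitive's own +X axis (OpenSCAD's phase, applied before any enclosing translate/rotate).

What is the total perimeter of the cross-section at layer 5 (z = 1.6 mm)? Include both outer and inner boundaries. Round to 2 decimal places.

At z = 1.6 mm: the cylinder: section is a regular 12-gon, circumradius r=7 (perimeter = 2·12·7.000·sin(180°/12) = 43.48 mm); the cylinder at (-4, -3) does not reach this height (z outside [2.5, 12.5]); the cube at (10, -2) is present — its section is the full 4×20.5 rectangle (perimeter 49.00 mm); After the difference (first − rest): starting from the r=7 cylinder, the 4×20.5 cube at (10, -2) misses the remaining region (no effect) — boundary = 43.48 mm; the cube at (14.5, 3.5) is not intersected at this z (z outside [8, 21]); After the difference (first − rest): none of the subtracted shapes is present at this height, so the result so far is unchanged — boundary = 43.48 mm. Overall, the cross-section is a single solid region. Total boundary length (outer) = 43.48 mm.

43.48 mm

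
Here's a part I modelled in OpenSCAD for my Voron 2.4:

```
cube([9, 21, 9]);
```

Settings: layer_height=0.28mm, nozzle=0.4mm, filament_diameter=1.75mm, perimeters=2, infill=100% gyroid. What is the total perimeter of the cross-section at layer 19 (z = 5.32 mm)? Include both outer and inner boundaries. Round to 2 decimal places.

60.00 mm

At z = 5.32 mm: the cube (footprint 9×21) is included at this height (perimeter 60.00 mm). Overall, the cross-section is a single solid region. Total boundary length (outer) = 60.00 mm.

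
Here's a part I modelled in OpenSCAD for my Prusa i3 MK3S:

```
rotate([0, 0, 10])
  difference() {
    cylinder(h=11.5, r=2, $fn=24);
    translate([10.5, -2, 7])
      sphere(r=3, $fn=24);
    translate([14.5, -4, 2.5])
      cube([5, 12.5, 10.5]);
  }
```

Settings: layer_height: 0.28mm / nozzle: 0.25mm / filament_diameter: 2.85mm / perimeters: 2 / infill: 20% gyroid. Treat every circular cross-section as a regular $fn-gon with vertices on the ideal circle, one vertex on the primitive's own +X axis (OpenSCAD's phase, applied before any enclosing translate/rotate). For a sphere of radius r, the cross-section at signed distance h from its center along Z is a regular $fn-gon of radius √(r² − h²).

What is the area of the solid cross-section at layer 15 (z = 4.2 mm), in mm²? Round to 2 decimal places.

At z = 4.2 mm: the r=2 cylinder gives a regular 24-gon of circumradius 2 (constant along its height) (area = (24/2)·2.000²·sin(360°/24) = 12.42 mm²); the r=3 sphere at (10.5, -2) slices to a regular 24-gon of circumradius 1.077 (√(r²−h²) with h=2.8 from center) (area = (24/2)·1.077²·sin(360°/24) = 3.60 mm²); the cube at (14.5, -4) (footprint 5×12.5) is included at this height (area 62.50 mm²); Subtracting the remaining from the first: starting from the r=2 cylinder (12.42 mm²), the r=3 sphere at (10.5, -2) misses the remaining region (no effect); the 5×12.5 cube at (14.5, -4) misses the remaining region (no effect) — area = 12.42 mm²; (whole slice rotated 10° about Z — lengths, areas and connectivity unchanged). Overall, the cross-section is a single solid region. Net area = 12.42 mm².

12.42 mm²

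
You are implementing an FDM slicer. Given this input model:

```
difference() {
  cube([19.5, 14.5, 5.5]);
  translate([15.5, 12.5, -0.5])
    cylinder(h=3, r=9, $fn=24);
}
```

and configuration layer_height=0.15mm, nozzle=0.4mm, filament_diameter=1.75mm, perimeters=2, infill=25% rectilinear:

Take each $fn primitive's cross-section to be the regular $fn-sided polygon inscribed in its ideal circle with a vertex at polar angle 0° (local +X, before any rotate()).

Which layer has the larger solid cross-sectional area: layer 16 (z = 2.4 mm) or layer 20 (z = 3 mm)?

Layer 16 (z = 2.4): the cube is present — its section is the full 19.5×14.5 rectangle (area 282.75 mm²); the r=9 cylinder at (15.5, 12.5) gives a regular 24-gon of circumradius 9 (constant along its height) (area = (24/2)·9.000²·sin(360°/24) = 251.57 mm²); Taking the first minus the rest: starting from the 19.5×14.5 cube (282.75 mm²), the r=9 cylinder at (15.5, 12.5) partially overlaps it — only the 123.18 mm² overlap (of its 251.57 mm²) is removed, clipping the outline — area = 159.57 mm². So its area = 159.57 mm². Layer 20 (z = 3): the 19.5×14.5 cube contributes its full rectangle (area 282.75 mm²); the cylinder at (15.5, 12.5) is absent (z outside [-0.5, 2.5]); After the difference (first − rest): none of the subtracted shapes is present at this height, so the 19.5×14.5 cube is unchanged — area = 282.75 mm². So its area = 282.75 mm². Layer 20 is larger (282.75 vs 159.57 mm²).

layer 20 (z = 3 mm)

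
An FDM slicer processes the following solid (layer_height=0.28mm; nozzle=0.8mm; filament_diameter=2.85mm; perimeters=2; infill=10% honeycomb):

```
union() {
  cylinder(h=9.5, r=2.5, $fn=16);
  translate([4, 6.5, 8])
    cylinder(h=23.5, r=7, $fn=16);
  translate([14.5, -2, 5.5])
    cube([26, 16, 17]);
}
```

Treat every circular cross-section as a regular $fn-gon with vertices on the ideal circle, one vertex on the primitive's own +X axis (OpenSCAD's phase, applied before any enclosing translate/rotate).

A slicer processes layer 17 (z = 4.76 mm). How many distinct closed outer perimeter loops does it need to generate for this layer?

1

At z = 4.76 mm: the cylinder: section is a regular 16-gon, circumradius r=2.5; the cylinder at (4, 6.5) is not intersected at this z (z outside [8, 31.5]); the cube at (14.5, -2) does not reach this height (z outside [5.5, 22.5]); Combining (union): only the r=2.5 cylinder is present, so the union is just that shape — 1 connected region. The result has 1 disconnected region.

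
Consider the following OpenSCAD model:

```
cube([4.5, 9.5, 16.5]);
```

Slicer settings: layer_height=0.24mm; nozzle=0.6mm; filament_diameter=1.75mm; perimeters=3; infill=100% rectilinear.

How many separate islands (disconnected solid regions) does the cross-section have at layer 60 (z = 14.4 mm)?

1

At z = 14.4 mm: the 4.5×9.5 cube contributes its full rectangle. Overall, the cross-section is a single solid region. Island count = 1.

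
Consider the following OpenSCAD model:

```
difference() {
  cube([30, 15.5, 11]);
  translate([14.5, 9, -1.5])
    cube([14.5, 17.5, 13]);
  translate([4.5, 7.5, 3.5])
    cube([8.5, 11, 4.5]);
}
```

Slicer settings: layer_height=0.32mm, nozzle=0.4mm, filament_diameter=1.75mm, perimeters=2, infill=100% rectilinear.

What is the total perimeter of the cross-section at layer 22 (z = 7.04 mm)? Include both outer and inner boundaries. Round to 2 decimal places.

At z = 7.04 mm: the cube is present — its section is the full 30×15.5 rectangle (perimeter 91.00 mm); the 14.5×17.5 cube at (14.5, 9) contributes its full rectangle (perimeter 64.00 mm); the 8.5×11 cube at (4.5, 7.5) contributes its full rectangle (perimeter 39.00 mm); After the difference (first − rest): starting from the 30×15.5 cube, the 14.5×17.5 cube at (14.5, 9) partially overlaps it — only the 94.25 mm² overlap (of its 253.75 mm²) is removed, clipping the outline; the 8.5×11 cube at (4.5, 7.5) partially overlaps it — only the 68.00 mm² overlap (of its 93.50 mm²) is removed, clipping the outline — boundary = 120.00 mm. Overall, the cross-section is a single solid region. Total boundary length (outer) = 120.00 mm.

120.00 mm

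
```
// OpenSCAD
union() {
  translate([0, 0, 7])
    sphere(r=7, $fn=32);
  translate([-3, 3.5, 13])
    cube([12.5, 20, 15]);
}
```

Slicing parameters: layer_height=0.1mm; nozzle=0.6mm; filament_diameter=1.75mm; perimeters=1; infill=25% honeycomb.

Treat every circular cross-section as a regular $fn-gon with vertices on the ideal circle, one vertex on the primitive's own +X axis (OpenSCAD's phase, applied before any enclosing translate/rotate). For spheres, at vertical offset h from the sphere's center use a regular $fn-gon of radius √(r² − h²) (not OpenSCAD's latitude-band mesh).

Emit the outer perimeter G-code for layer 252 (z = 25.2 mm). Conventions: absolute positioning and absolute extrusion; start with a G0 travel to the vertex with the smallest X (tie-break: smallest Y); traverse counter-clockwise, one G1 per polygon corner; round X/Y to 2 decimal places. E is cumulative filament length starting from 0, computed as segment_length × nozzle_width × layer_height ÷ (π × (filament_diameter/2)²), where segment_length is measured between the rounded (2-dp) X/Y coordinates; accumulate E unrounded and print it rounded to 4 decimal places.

G0 X-3.00 Y3.50 Z25.20
G1 X9.50 Y3.50 E0.3118
G1 X9.50 Y23.50 E0.8107
G1 X-3.00 Y23.50 E1.1225
G1 X-3.00 Y3.50 E1.6214

At z = 25.2 mm: the sphere is not intersected at this z (|z−center|=18.200 > r=7); the cube at (-3, 3.5) (footprint 12.5×20) is included at this height; Combining (union): only the 12.5×20 cube at (-3, 3.5) is present, so the union is just that shape — 1 connected region. The outline is a single polygon with 4 vertices. Extrusion per mm of travel: 0.6 × 0.1 / (π × 0.875²) = 0.024945. Accumulating E over each segment gives final E = 1.6214.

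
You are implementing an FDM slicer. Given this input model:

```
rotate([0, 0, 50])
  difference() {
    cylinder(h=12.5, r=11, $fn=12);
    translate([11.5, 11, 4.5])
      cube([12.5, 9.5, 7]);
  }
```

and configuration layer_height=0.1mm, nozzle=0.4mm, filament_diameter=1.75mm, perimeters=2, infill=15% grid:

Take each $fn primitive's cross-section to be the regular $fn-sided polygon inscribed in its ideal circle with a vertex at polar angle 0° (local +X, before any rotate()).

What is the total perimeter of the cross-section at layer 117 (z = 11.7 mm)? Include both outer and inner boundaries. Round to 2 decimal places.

At z = 11.7 mm: the r=11 cylinder contributes a regular 12-gon of circumradius 11 (perimeter = 2·12·11.000·sin(180°/12) = 68.33 mm); the cube at (11.5, 11) is absent (z outside [4.5, 11.5]); Taking the first minus the rest: none of the subtracted shapes is present at this height, so the r=11 cylinder is unchanged — boundary = 68.33 mm; (rotated 50° about Z; rotation is an isometry so areas/perimeters/island counts are preserved). Overall, the cross-section is a single solid region. Total boundary length (outer) = 68.33 mm.

68.33 mm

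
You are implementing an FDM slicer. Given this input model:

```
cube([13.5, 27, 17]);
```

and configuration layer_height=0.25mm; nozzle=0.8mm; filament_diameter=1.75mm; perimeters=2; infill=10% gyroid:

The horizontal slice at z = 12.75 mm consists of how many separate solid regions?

1

At z = 12.75 mm: the 13.5×27 cube contributes its full rectangle. The result has 1 disconnected region.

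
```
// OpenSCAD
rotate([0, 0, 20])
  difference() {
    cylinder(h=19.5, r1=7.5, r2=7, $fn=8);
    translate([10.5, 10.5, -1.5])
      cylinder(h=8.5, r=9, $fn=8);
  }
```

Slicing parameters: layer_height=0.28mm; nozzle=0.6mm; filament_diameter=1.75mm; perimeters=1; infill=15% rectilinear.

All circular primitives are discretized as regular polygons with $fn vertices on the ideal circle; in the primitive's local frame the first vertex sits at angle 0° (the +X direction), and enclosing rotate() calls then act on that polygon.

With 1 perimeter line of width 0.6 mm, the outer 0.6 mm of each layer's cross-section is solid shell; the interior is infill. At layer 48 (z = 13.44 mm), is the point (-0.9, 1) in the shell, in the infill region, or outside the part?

infill

At z = 13.44 mm: the cone: at t=0.689 of its height the radius interpolates to r₁+(r₂−r₁)t = 7.155, giving a regular 8-gon of that circumradius; the cylinder at (10.5, 10.5) does not reach this height (z outside [-1.5, 7]); After the difference (first − rest): none of the subtracted shapes is present at this height, so the cone is unchanged — 1 connected region; (rotated 20° about Z; rotation is an isometry so areas/perimeters/island counts are preserved). Overall, the cross-section is a single solid region. Undo the 20° rotation: the query point maps to (-0.504, 1.248) in the un-rotated model frame. The nearest boundary edge runs (0.00, 7.16)→(-5.06, 5.06); distance from the point to it = 5.27 mm. The point is inside the cross-section and 5.27 mm from the nearest boundary — more than the 0.6 mm shell width (1 × 0.6), so it's in the infill interior.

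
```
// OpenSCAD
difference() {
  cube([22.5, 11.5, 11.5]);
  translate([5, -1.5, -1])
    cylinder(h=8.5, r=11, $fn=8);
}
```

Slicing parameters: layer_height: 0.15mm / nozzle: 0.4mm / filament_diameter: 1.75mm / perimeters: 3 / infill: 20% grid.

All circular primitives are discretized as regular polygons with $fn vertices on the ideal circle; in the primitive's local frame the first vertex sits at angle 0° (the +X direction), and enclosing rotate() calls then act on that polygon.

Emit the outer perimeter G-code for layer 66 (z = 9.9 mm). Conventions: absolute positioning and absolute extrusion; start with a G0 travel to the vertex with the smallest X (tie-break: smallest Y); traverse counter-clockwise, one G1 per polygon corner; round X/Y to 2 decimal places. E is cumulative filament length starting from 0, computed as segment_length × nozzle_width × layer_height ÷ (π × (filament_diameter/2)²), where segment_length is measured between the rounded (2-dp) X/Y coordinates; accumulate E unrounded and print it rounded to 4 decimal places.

G0 X0.00 Y0.00 Z9.90
G1 X22.50 Y0.00 E0.5613
G1 X22.50 Y11.50 E0.8481
G1 X0.00 Y11.50 E1.4094
G1 X0.00 Y0.00 E1.6963

At z = 9.9 mm: the cube (footprint 22.5×11.5) is included at this height; the cylinder at (5, -1.5) does not reach this height (z outside [-1, 7.5]); After the difference (first − rest): none of the subtracted shapes is present at this height, so the 22.5×11.5 cube is unchanged — 1 connected region. The outline is a single polygon with 4 vertices. Extrusion per mm of travel: 0.4 × 0.15 / (π × 0.875²) = 0.024945. Accumulating E over each segment gives final E = 1.6963.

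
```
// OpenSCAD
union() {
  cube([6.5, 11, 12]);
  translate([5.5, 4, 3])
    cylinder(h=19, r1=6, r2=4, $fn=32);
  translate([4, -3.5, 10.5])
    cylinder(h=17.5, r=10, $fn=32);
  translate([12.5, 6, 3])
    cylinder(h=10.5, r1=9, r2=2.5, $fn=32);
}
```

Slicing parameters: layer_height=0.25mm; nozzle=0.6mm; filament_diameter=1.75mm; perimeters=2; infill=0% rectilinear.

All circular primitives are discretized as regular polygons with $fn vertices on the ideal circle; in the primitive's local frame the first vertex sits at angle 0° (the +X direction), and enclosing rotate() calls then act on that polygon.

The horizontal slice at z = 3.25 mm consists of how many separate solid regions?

1

At z = 3.25 mm: the cube is present — its section is the full 6.5×11 rectangle; the cone at (5.5, 4) contributes a regular 32-gon of circumradius 5.974 (interpolated between r1=6 and r2=4 at t=0.013); the cylinder at (4, -3.5) does not reach this height (z outside [10.5, 28]); the cone at (12.5, 6) contributes a regular 32-gon of circumradius 8.845 (interpolated between r1=9 and r2=2.5 at t=0.024); Taking the union: the regions partially overlap (shared area 125.35 mm²), so overlapping operands fuse into one piece — 1 connected region. The result has 1 disconnected region.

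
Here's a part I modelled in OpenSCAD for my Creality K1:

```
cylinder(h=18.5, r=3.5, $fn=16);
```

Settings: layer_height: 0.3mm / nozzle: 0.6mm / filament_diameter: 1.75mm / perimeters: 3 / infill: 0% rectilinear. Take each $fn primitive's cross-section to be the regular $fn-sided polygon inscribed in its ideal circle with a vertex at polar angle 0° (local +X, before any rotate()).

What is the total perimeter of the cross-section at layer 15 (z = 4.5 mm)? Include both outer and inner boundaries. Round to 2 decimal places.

At z = 4.5 mm: the r=3.5 cylinder contributes a regular 16-gon of circumradius 3.5 (perimeter = 2·16·3.500·sin(180°/16) = 21.85 mm). Overall, the cross-section is a single solid region. Total boundary length (outer) = 21.85 mm.

21.85 mm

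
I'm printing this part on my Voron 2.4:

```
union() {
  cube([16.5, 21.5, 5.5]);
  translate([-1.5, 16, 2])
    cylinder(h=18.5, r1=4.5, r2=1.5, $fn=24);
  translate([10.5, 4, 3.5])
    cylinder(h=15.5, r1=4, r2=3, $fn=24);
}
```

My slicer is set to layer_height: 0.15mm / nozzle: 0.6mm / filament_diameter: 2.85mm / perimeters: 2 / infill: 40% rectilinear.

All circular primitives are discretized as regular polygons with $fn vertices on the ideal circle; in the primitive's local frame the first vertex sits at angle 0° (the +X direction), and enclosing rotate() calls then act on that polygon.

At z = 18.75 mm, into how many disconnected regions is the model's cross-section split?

2

At z = 18.75 mm: the cube is absent (z outside [0, 5.5]); the cone at (-1.5, 16) (r1=4.5→r2=1.5) has section circumradius 1.784 here — a regular 24-gon; the cone at (10.5, 4) (r1=4→r2=3) has section circumradius 3.016 here — a regular 24-gon; Combining (union): the 2 present regions are separate (no shared area or edge), so areas and boundary lengths simply add and each stays a separate island — 2 connected regions. The result has 2 disconnected regions.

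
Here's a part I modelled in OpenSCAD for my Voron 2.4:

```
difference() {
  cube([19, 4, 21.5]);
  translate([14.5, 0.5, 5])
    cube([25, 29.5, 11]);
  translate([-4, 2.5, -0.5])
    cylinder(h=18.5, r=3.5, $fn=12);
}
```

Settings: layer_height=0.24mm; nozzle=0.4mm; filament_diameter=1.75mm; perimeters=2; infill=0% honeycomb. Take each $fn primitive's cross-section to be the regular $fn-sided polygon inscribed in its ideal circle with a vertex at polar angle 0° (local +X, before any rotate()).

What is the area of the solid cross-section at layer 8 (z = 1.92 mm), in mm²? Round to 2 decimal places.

76.00 mm²

At z = 1.92 mm: the cube (footprint 19×4) is included at this height (area 76.00 mm²); the cube at (14.5, 0.5) is absent (z outside [5, 16]); the cylinder at (-4, 2.5): section is a regular 12-gon, circumradius r=3.5 (area = (12/2)·3.500²·sin(360°/12) = 36.75 mm²); Taking the first minus the rest: starting from the 19×4 cube (76.00 mm²), the r=3.5 cylinder at (-4, 2.5) misses the remaining region (no effect) — area = 76.00 mm². Overall, the cross-section is a single solid region. Net area = 76.00 mm².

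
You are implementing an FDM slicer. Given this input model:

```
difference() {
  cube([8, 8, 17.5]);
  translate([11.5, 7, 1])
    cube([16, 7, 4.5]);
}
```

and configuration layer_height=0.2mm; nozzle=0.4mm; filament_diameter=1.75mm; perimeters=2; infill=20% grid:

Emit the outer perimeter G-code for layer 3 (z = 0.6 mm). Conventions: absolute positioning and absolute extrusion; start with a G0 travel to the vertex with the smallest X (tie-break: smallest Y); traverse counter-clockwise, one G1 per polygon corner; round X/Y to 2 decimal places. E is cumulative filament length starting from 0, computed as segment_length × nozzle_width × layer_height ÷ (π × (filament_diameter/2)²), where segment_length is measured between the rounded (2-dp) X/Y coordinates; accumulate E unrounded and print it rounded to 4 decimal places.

G0 X0.00 Y0.00 Z0.60
G1 X8.00 Y0.00 E0.2661
G1 X8.00 Y8.00 E0.5322
G1 X0.00 Y8.00 E0.7982
G1 X0.00 Y0.00 E1.0643

At z = 0.6 mm: the cube is present — its section is the full 8×8 rectangle; the cube at (11.5, 7) is not intersected at this z (z outside [1, 5.5]); After the difference (first − rest): none of the subtracted shapes is present at this height, so the 8×8 cube is unchanged — 1 connected region. The outline is a single polygon with 4 vertices. Extrusion per mm of travel: 0.4 × 0.2 / (π × 0.875²) = 0.033260. Accumulating E over each segment gives final E = 1.0643.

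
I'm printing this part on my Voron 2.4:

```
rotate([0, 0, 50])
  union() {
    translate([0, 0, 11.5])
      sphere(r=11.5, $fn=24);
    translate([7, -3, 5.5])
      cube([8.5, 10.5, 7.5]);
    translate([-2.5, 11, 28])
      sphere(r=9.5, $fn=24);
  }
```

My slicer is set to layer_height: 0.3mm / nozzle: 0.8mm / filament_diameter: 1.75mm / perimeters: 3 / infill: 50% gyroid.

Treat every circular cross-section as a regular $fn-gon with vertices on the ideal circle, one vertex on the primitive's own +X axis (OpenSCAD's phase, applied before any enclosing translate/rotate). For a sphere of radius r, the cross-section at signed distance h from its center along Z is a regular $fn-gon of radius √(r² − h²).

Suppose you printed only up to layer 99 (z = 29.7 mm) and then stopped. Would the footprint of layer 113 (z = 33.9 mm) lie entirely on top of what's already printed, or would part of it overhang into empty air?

entirely on top

Compare the two slices. At z = 29.7: the sphere is absent (|z−center|=18.200 > r=11.5); the cube at (7, -3) is not intersected at this z (z outside [5.5, 13]); the r=9.5 sphere at (-2.5, 11) contributes a regular 24-gon of circumradius √(9.5²−1.7²) = 9.347 (area = (24/2)·9.347²·sin(360°/24) = 271.33 mm²); Merging all regions: only the r=9.5 sphere at (-2.5, 11) is present, so the union is just that shape — area = 271.33 mm²; (whole slice rotated 50° about Z — lengths, areas and connectivity unchanged). At z = 33.9: the sphere is absent (|z−center|=22.400 > r=11.5); the cube at (7, -3) is absent (z outside [5.5, 13]); the sphere at (-2.5, 11): section is a regular 24-gon, circumradius = √(r²−h²) = √(9.5²−5.9²) = 7.446 (area = (24/2)·7.446²·sin(360°/24) = 172.19 mm²); Merging all regions: only the r=9.5 sphere at (-2.5, 11) is present, so the union is just that shape — area = 172.19 mm²; (whole slice rotated 50° about Z — lengths, areas and connectivity unchanged). Checking containment: the cross-section at z = 33.9 is a subset of the cross-section at z = 29.7.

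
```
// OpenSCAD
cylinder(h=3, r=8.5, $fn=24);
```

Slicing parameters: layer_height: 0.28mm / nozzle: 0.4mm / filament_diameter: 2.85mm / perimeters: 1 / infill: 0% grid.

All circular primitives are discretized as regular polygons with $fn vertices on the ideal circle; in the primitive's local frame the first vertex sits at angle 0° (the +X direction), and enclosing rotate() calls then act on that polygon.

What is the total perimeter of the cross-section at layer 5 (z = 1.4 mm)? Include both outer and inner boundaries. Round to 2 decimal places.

At z = 1.4 mm: the r=8.5 cylinder gives a regular 24-gon of circumradius 8.5 (constant along its height) (perimeter = 2·24·8.500·sin(180°/24) = 53.25 mm). Overall, the cross-section is a single solid region. Total boundary length (outer) = 53.25 mm.

53.25 mm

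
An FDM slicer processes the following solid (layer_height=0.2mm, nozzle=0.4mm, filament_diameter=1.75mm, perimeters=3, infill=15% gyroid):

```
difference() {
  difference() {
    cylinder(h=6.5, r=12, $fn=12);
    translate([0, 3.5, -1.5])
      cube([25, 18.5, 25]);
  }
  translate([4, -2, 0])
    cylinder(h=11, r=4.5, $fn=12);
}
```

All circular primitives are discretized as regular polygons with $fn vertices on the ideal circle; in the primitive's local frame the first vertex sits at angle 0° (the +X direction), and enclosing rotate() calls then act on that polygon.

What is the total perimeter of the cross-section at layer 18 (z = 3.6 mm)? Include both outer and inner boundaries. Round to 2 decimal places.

107.04 mm

At z = 3.6 mm: the r=12 cylinder contributes a regular 12-gon of circumradius 12 (perimeter = 2·12·12.000·sin(180°/12) = 74.54 mm); the cube at (0, 3.5) (footprint 25×18.5) is included at this height (perimeter 87.00 mm); Subtracting the remaining from the first: starting from the r=12 cylinder, the 25×18.5 cube at (0, 3.5) partially overlaps it — only the 67.64 mm² overlap (of its 462.50 mm²) is removed, clipping the outline — boundary = 79.09 mm; the r=4.5 cylinder at (4, -2) gives a regular 12-gon of circumradius 4.5 (constant along its height) (perimeter = 2·12·4.500·sin(180°/12) = 27.95 mm); Taking the first minus the rest: starting from the result so far, the r=4.5 cylinder at (4, -2) lies wholly inside it (removes its full 60.75 mm² and its 27.95 mm outline becomes a hole wall) — boundary (outer + 1 inner loop) = 107.04 mm. Overall, the cross-section is one region with 1 hole. Total boundary length (outer + inner) = 107.04 mm.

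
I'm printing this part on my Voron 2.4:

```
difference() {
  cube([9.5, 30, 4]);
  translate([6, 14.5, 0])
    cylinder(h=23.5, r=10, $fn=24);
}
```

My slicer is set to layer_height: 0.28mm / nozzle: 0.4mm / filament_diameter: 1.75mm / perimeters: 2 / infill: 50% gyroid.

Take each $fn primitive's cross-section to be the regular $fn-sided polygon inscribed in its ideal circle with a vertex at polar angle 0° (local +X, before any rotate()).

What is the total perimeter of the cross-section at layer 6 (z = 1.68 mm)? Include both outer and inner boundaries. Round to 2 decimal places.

At z = 1.68 mm: the cube (footprint 9.5×30) is included at this height (perimeter 79.00 mm); the r=10 cylinder at (6, 14.5) gives a regular 24-gon of circumradius 10 (constant along its height) (perimeter = 2·24·10.000·sin(180°/24) = 62.65 mm); Taking the first minus the rest: starting from the 9.5×30 cube, the r=10 cylinder at (6, 14.5) partially overlaps it — only the 179.77 mm² overlap (of its 310.58 mm²) is removed, clipping the outline — boundary = 64.81 mm. Overall, the cross-section has 2 separate islands. Total boundary length (outer) = 64.81 mm.

64.81 mm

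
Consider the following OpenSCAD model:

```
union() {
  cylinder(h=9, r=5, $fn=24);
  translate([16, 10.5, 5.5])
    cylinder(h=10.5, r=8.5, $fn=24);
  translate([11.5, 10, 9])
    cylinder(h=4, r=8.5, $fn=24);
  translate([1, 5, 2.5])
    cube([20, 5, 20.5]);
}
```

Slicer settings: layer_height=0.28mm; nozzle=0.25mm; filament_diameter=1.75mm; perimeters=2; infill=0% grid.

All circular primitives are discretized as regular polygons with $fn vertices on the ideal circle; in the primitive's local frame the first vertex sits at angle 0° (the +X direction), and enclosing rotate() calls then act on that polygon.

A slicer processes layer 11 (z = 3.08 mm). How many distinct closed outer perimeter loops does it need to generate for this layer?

2

At z = 3.08 mm: the r=5 cylinder contributes a regular 24-gon of circumradius 5; the cylinder at (16, 10.5) is not intersected at this z (z outside [5.5, 16]); the cylinder at (11.5, 10) does not reach this height (z outside [9, 13]); the cube at (1, 5) (footprint 20×5) is included at this height; Combining (union): the 2 present regions are separate (no shared area or edge), so areas and boundary lengths simply add and each stays a separate island — 2 connected regions. The result has 2 disconnected regions.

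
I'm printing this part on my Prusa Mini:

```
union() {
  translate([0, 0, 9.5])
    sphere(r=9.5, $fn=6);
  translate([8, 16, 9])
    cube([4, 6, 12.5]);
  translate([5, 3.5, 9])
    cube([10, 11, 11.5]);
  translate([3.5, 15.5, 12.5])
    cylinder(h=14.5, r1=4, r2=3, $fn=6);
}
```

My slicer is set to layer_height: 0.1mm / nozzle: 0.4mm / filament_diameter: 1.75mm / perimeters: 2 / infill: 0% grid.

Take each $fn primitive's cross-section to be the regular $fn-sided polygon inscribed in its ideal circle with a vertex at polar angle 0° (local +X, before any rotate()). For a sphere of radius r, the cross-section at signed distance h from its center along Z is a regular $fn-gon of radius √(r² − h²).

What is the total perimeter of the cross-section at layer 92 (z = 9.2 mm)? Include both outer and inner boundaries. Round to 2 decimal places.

107.26 mm

At z = 9.2 mm: the r=9.5 sphere contributes a regular 6-gon of circumradius √(9.5²−0.3²) = 9.495 (perimeter = 2·6·9.495·sin(180°/6) = 56.97 mm); the 4×6 cube at (8, 16) contributes its full rectangle (perimeter 20.00 mm); the 10×11 cube at (5, 3.5) contributes its full rectangle (perimeter 42.00 mm); the cone at (3.5, 15.5) does not reach this height (z outside [12.5, 27]); Combining (union): the regions partially overlap (shared area 5.30 mm²), so the edge portions inside another operand are dropped and the merged outline is re-measured after clipping — boundary = 107.26 mm. Overall, the cross-section has 2 separate islands. Total boundary length (outer) = 107.26 mm.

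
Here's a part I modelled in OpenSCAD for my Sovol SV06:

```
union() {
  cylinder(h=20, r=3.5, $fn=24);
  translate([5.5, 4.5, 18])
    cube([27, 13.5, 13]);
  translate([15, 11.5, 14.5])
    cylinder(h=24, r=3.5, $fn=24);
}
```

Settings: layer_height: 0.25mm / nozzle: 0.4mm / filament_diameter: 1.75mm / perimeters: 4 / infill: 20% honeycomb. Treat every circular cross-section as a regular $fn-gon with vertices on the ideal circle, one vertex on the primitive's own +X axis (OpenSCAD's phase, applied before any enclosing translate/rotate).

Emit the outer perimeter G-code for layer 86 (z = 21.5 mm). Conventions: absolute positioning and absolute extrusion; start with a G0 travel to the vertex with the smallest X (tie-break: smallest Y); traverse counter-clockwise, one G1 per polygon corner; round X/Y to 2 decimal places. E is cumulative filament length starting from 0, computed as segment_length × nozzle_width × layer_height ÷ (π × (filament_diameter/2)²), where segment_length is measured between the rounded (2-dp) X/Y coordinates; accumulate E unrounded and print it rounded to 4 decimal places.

G0 X5.50 Y4.50 Z21.50
G1 X32.50 Y4.50 E1.1225
G1 X32.50 Y18.00 E1.6838
G1 X5.50 Y18.00 E2.8063
G1 X5.50 Y4.50 E3.3676

At z = 21.5 mm: the cylinder does not reach this height (z outside [0, 20]); the cube at (5.5, 4.5) (footprint 27×13.5) is included at this height; the cylinder at (15, 11.5): section is a regular 24-gon, circumradius r=3.5; Merging all regions: the r=3.5 cylinder at (15, 11.5) lies entirely inside the 27×13.5 cube at (5.5, 4.5), so the union is just the 27×13.5 cube at (5.5, 4.5) — 1 connected region. The outline is a single polygon with 4 vertices. Extrusion per mm of travel: 0.4 × 0.25 / (π × 0.875²) = 0.041575. Accumulating E over each segment gives final E = 3.3676.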